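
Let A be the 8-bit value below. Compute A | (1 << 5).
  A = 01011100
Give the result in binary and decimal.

Mask = 1 << 5 = 00100000
Bit 5 of A is 0, so OR-ing with the mask flips it to 1.
  01011100
| 00100000
----------
  01111100

Answer: 01111100 (124)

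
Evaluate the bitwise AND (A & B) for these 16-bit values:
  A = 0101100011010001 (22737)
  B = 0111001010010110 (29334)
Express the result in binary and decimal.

Apply & to each column (1 only where both bits are 1):
  0101100011010001
& 0111001010010110
------------------
  0101000010010000

Answer: 0101000010010000 (20624)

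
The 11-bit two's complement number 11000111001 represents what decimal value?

MSB is 1, so the value is negative. Find the magnitude:
1. Invert bits:  00111000110
2. Add 1:        00111000111  = 455
3. Apply sign:   -455

Answer: -455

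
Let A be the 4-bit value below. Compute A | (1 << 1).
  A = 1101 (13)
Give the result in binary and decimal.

Mask = 1 << 1 = 0010
Bit 1 of A is 0, so OR-ing with the mask flips it to 1.
  1101
| 0010
------
  1111

Answer: 1111 (15)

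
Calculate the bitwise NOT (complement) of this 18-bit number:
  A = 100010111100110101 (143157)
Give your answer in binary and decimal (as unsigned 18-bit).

Flip each bit (0->1, 1->0):
  100010111100110101
  011101000011001010

Answer: 011101000011001010 (118986)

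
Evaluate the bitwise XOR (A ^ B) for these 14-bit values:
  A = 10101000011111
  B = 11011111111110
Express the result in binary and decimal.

Apply ^ to each column (1 where bits differ):
  10101000011111
^ 11011111111110
----------------
  01110111100001

Answer: 01110111100001 (7649)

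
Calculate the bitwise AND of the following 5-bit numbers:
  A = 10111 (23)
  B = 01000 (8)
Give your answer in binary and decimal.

Apply & to each column (1 only where both bits are 1):
  10111
& 01000
-------
  00000

Answer: 00000 (0)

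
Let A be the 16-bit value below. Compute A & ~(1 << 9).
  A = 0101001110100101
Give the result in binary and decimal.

Mask = ~(1 << 9) = 1111110111111111
Bit 9 of A is 1, so AND-ing with the mask clears it to 0.
  0101001110100101
& 1111110111111111
------------------
  0101000110100101

Answer: 0101000110100101 (20901)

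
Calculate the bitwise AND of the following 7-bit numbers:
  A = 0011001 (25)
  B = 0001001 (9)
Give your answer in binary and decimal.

Apply & to each column (1 only where both bits are 1):
  0011001
& 0001001
---------
  0001001

Answer: 0001001 (9)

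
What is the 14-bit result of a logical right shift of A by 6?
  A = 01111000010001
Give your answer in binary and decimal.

Logical shift right by 6: drop the bottom 6 bit(s), prepend 6 zero(s) on the left.
  01111000010001  ->  keep [01111000], discard [010001], prepend 000000
= 00000001111000

Answer: 00000001111000 (120)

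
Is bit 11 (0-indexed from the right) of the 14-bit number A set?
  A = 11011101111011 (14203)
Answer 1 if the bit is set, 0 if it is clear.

Bit 11 is the 12th from the right.
  11011101111011
    ^
That bit is 0.

Answer: 0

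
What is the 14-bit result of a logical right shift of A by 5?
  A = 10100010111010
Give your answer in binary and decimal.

Logical shift right by 5: drop the bottom 5 bit(s), prepend 5 zero(s) on the left.
  10100010111010  ->  keep [101000101], discard [11010], prepend 00000
= 00000101000101

Answer: 00000101000101 (325)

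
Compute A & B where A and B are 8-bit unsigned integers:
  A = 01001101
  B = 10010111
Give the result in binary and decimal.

Apply & to each column (1 only where both bits are 1):
  01001101
& 10010111
----------
  00000101

Answer: 00000101 (5)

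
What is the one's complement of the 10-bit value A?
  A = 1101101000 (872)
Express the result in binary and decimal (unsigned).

Flip each bit (0->1, 1->0):
  1101101000
  0010010111

Answer: 0010010111 (151)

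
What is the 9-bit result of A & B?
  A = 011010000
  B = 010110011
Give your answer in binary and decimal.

Apply & to each column (1 only where both bits are 1):
  011010000
& 010110011
-----------
  010010000

Answer: 010010000 (144)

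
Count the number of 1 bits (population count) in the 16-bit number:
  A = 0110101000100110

0110101000100110
1-bits at positions (from bit 0 = LSB): 1, 2, 5, 9, 11, 13, 14
Count = 7

Answer: 7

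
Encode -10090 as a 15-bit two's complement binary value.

1. Binary of +10090:  010011101101010
2. Invert bits:     101100010010101
3. Add 1:           101100010010110

Answer: 101100010010110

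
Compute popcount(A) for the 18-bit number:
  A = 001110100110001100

001110100110001100
1-bits at positions (from bit 0 = LSB): 2, 3, 7, 8, 11, 13, 14, 15
Count = 8

Answer: 8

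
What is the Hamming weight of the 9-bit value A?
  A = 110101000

110101000
1-bits at positions (from bit 0 = LSB): 3, 5, 7, 8
Count = 4

Answer: 4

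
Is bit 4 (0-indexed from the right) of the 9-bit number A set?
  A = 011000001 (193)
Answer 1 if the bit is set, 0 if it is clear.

Bit 4 is the 5th from the right.
  011000001
      ^
That bit is 0.

Answer: 0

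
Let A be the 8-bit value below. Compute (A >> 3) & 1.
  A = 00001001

Bit 3 is the 4th from the right.
  00001001
      ^
That bit is 1.

Answer: 1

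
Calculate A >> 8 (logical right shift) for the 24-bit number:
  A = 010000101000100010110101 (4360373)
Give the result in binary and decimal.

Logical shift right by 8: drop the bottom 8 bit(s), prepend 8 zero(s) on the left.
  010000101000100010110101  ->  keep [0100001010001000], discard [10110101], prepend 00000000
= 000000000100001010001000

Answer: 000000000100001010001000 (17032)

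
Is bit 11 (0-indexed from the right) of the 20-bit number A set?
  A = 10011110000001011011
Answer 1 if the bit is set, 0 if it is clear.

Bit 11 is the 12th from the right.
  10011110000001011011
          ^
That bit is 0.

Answer: 0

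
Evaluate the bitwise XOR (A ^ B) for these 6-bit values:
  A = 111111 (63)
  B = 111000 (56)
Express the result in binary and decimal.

Apply ^ to each column (1 where bits differ):
  111111
^ 111000
--------
  000111

Answer: 000111 (7)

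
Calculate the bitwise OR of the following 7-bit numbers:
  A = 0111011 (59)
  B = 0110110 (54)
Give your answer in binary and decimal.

Apply | to each column (1 where either bit is 1):
  0111011
| 0110110
---------
  0111111

Answer: 0111111 (63)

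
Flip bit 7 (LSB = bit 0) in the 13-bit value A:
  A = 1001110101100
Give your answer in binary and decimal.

Mask = 1 << 7 = 0000010000000
Bit 7 of A is 1; XOR with the mask flips it to 0.
  1001110101100
^ 0000010000000
---------------
  1001100101100

Answer: 1001100101100 (4908)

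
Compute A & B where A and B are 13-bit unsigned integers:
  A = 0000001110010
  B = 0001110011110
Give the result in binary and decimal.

Apply & to each column (1 only where both bits are 1):
  0000001110010
& 0001110011110
---------------
  0000000010010

Answer: 0000000010010 (18)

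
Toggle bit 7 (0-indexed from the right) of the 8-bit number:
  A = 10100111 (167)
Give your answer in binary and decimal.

Mask = 1 << 7 = 10000000
Bit 7 of A is 1; XOR with the mask flips it to 0.
  10100111
^ 10000000
----------
  00100111

Answer: 00100111 (39)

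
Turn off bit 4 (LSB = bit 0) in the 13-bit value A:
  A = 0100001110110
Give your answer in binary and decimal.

Mask = ~(1 << 4) = 1111111101111
Bit 4 of A is 1, so AND-ing with the mask clears it to 0.
  0100001110110
& 1111111101111
---------------
  0100001100110

Answer: 0100001100110 (2150)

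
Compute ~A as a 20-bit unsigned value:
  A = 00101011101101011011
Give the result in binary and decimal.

Flip each bit (0->1, 1->0):
  00101011101101011011
  11010100010010100100

Answer: 11010100010010100100 (869540)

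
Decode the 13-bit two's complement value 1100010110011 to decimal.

MSB is 1, so the value is negative. Find the magnitude:
1. Invert bits:  0011101001100
2. Add 1:        0011101001101  = 1869
3. Apply sign:   -1869

Answer: -1869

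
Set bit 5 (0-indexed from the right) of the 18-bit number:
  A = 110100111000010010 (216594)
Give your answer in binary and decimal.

Mask = 1 << 5 = 000000000000100000
Bit 5 of A is 0, so OR-ing with the mask flips it to 1.
  110100111000010010
| 000000000000100000
--------------------
  110100111000110010

Answer: 110100111000110010 (216626)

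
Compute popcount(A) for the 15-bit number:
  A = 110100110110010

110100110110010
1-bits at positions (from bit 0 = LSB): 1, 4, 5, 7, 8, 11, 13, 14
Count = 8

Answer: 8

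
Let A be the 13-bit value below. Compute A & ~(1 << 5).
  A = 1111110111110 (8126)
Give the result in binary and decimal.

Mask = ~(1 << 5) = 1111111011111
Bit 5 of A is 1, so AND-ing with the mask clears it to 0.
  1111110111110
& 1111111011111
---------------
  1111110011110

Answer: 1111110011110 (8094)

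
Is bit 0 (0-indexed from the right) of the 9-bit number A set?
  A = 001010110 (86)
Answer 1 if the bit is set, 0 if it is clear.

Bit 0 is the 1st from the right.
  001010110
          ^
That bit is 0.

Answer: 0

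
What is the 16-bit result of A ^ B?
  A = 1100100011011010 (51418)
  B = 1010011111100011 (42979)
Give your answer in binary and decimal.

Apply ^ to each column (1 where bits differ):
  1100100011011010
^ 1010011111100011
------------------
  0110111100111001

Answer: 0110111100111001 (28473)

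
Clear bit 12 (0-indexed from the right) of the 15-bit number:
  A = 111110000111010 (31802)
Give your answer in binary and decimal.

Mask = ~(1 << 12) = 110111111111111
Bit 12 of A is 1, so AND-ing with the mask clears it to 0.
  111110000111010
& 110111111111111
-----------------
  110110000111010

Answer: 110110000111010 (27706)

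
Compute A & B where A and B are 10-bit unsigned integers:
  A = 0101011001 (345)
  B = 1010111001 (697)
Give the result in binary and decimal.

Apply & to each column (1 only where both bits are 1):
  0101011001
& 1010111001
------------
  0000011001

Answer: 0000011001 (25)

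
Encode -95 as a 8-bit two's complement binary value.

1. Binary of +95:  01011111
2. Invert bits:     10100000
3. Add 1:           10100001

Answer: 10100001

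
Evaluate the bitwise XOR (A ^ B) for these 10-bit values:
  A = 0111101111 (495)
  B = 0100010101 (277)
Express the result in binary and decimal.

Apply ^ to each column (1 where bits differ):
  0111101111
^ 0100010101
------------
  0011111010

Answer: 0011111010 (250)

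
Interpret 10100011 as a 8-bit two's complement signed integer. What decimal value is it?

MSB is 1, so the value is negative. Find the magnitude:
1. Invert bits:  01011100
2. Add 1:        01011101  = 93
3. Apply sign:   -93

Answer: -93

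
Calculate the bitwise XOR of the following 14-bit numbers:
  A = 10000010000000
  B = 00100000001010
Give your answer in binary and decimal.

Apply ^ to each column (1 where bits differ):
  10000010000000
^ 00100000001010
----------------
  10100010001010

Answer: 10100010001010 (10378)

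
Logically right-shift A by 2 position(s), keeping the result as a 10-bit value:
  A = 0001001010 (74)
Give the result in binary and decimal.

Logical shift right by 2: drop the bottom 2 bit(s), prepend 2 zero(s) on the left.
  0001001010  ->  keep [00010010], discard [10], prepend 00
= 0000010010

Answer: 0000010010 (18)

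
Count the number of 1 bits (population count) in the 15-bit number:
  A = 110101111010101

110101111010101
1-bits at positions (from bit 0 = LSB): 0, 2, 4, 6, 7, 8, 9, 11, 13, 14
Count = 10

Answer: 10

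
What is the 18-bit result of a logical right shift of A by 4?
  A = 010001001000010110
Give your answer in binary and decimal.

Logical shift right by 4: drop the bottom 4 bit(s), prepend 4 zero(s) on the left.
  010001001000010110  ->  keep [01000100100001], discard [0110], prepend 0000
= 000001000100100001

Answer: 000001000100100001 (4385)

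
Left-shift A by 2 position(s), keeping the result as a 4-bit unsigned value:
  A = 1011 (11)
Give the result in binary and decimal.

Shift left by 2: drop the top 2 bit(s), append 2 zero(s) on the right.
  1011  ->  discard [10], keep [11], append 00
= 1100

Answer: 1100 (12)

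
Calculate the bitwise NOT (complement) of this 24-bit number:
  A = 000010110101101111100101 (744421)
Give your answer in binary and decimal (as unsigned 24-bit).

Flip each bit (0->1, 1->0):
  000010110101101111100101
  111101001010010000011010

Answer: 111101001010010000011010 (16032794)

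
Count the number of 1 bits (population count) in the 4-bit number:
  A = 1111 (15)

1111
1-bits at positions (from bit 0 = LSB): 0, 1, 2, 3
Count = 4

Answer: 4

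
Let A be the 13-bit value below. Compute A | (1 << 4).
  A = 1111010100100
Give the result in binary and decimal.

Mask = 1 << 4 = 0000000010000
Bit 4 of A is 0, so OR-ing with the mask flips it to 1.
  1111010100100
| 0000000010000
---------------
  1111010110100

Answer: 1111010110100 (7860)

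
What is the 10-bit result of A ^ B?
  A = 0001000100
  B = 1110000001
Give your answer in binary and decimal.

Apply ^ to each column (1 where bits differ):
  0001000100
^ 1110000001
------------
  1111000101

Answer: 1111000101 (965)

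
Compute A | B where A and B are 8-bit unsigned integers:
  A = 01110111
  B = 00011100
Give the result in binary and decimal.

Apply | to each column (1 where either bit is 1):
  01110111
| 00011100
----------
  01111111

Answer: 01111111 (127)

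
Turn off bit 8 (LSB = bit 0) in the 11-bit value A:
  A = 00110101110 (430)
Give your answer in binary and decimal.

Mask = ~(1 << 8) = 11011111111
Bit 8 of A is 1, so AND-ing with the mask clears it to 0.
  00110101110
& 11011111111
-------------
  00010101110

Answer: 00010101110 (174)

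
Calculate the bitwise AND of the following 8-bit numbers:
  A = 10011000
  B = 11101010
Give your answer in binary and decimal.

Apply & to each column (1 only where both bits are 1):
  10011000
& 11101010
----------
  10001000

Answer: 10001000 (136)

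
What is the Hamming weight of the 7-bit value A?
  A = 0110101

0110101
1-bits at positions (from bit 0 = LSB): 0, 2, 4, 5
Count = 4

Answer: 4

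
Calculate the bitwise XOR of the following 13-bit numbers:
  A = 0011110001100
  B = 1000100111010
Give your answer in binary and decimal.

Apply ^ to each column (1 where bits differ):
  0011110001100
^ 1000100111010
---------------
  1011010110110

Answer: 1011010110110 (5814)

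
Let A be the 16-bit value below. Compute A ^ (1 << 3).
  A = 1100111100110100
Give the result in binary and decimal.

Mask = 1 << 3 = 0000000000001000
Bit 3 of A is 0; XOR with the mask flips it to 1.
  1100111100110100
^ 0000000000001000
------------------
  1100111100111100

Answer: 1100111100111100 (53052)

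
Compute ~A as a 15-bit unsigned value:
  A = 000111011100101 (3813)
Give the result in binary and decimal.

Flip each bit (0->1, 1->0):
  000111011100101
  111000100011010

Answer: 111000100011010 (28954)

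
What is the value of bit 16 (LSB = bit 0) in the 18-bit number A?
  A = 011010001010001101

Bit 16 is the 17th from the right.
  011010001010001101
   ^
That bit is 1.

Answer: 1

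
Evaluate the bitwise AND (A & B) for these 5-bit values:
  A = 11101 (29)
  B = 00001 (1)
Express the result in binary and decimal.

Apply & to each column (1 only where both bits are 1):
  11101
& 00001
-------
  00001

Answer: 00001 (1)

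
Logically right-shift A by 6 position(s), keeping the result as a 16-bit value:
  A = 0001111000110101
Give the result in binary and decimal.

Logical shift right by 6: drop the bottom 6 bit(s), prepend 6 zero(s) on the left.
  0001111000110101  ->  keep [0001111000], discard [110101], prepend 000000
= 0000000001111000

Answer: 0000000001111000 (120)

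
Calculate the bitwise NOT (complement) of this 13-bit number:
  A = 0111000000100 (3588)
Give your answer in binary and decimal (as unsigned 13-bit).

Flip each bit (0->1, 1->0):
  0111000000100
  1000111111011

Answer: 1000111111011 (4603)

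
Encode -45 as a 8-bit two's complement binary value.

1. Binary of +45:  00101101
2. Invert bits:     11010010
3. Add 1:           11010011

Answer: 11010011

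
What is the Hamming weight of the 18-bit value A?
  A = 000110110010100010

000110110010100010
1-bits at positions (from bit 0 = LSB): 1, 5, 7, 10, 11, 13, 14
Count = 7

Answer: 7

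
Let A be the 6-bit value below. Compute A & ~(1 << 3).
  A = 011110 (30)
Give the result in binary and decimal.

Mask = ~(1 << 3) = 110111
Bit 3 of A is 1, so AND-ing with the mask clears it to 0.
  011110
& 110111
--------
  010110

Answer: 010110 (22)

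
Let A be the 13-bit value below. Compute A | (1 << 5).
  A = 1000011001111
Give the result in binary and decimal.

Mask = 1 << 5 = 0000000100000
Bit 5 of A is 0, so OR-ing with the mask flips it to 1.
  1000011001111
| 0000000100000
---------------
  1000011101111

Answer: 1000011101111 (4335)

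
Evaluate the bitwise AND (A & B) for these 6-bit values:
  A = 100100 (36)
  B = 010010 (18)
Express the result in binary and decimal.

Apply & to each column (1 only where both bits are 1):
  100100
& 010010
--------
  000000

Answer: 000000 (0)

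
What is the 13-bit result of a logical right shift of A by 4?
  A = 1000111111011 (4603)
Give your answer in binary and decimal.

Logical shift right by 4: drop the bottom 4 bit(s), prepend 4 zero(s) on the left.
  1000111111011  ->  keep [100011111], discard [1011], prepend 0000
= 0000100011111

Answer: 0000100011111 (287)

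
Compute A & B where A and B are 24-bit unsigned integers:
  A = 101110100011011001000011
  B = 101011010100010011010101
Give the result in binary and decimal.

Apply & to each column (1 only where both bits are 1):
  101110100011011001000011
& 101011010100010011010101
--------------------------
  101010000000010001000001

Answer: 101010000000010001000001 (11011137)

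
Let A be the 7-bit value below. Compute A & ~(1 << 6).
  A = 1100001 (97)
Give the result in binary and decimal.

Mask = ~(1 << 6) = 0111111
Bit 6 of A is 1, so AND-ing with the mask clears it to 0.
  1100001
& 0111111
---------
  0100001

Answer: 0100001 (33)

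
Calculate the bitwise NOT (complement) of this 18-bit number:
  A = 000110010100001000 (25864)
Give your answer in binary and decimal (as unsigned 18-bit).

Flip each bit (0->1, 1->0):
  000110010100001000
  111001101011110111

Answer: 111001101011110111 (236279)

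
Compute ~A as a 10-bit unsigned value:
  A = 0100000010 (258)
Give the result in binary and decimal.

Flip each bit (0->1, 1->0):
  0100000010
  1011111101

Answer: 1011111101 (765)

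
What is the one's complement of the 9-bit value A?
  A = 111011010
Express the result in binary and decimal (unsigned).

Flip each bit (0->1, 1->0):
  111011010
  000100101

Answer: 000100101 (37)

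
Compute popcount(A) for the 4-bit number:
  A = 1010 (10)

1010
1-bits at positions (from bit 0 = LSB): 1, 3
Count = 2

Answer: 2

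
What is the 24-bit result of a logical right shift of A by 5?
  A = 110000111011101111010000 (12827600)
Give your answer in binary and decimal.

Logical shift right by 5: drop the bottom 5 bit(s), prepend 5 zero(s) on the left.
  110000111011101111010000  ->  keep [1100001110111011110], discard [10000], prepend 00000
= 000001100001110111011110

Answer: 000001100001110111011110 (400862)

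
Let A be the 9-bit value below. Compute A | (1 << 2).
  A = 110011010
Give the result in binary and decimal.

Mask = 1 << 2 = 000000100
Bit 2 of A is 0, so OR-ing with the mask flips it to 1.
  110011010
| 000000100
-----------
  110011110

Answer: 110011110 (414)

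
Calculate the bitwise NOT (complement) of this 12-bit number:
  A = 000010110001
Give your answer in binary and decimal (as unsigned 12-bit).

Flip each bit (0->1, 1->0):
  000010110001
  111101001110

Answer: 111101001110 (3918)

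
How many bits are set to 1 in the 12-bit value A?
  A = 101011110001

101011110001
1-bits at positions (from bit 0 = LSB): 0, 4, 5, 6, 7, 9, 11
Count = 7

Answer: 7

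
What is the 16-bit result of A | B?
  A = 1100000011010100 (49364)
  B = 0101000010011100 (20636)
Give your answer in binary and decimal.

Apply | to each column (1 where either bit is 1):
  1100000011010100
| 0101000010011100
------------------
  1101000011011100

Answer: 1101000011011100 (53468)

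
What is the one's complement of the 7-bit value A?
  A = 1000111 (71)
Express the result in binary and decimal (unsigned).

Flip each bit (0->1, 1->0):
  1000111
  0111000

Answer: 0111000 (56)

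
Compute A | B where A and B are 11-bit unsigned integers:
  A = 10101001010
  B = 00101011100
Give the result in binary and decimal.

Apply | to each column (1 where either bit is 1):
  10101001010
| 00101011100
-------------
  10101011110

Answer: 10101011110 (1374)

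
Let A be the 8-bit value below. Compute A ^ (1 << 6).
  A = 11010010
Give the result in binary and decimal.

Mask = 1 << 6 = 01000000
Bit 6 of A is 1; XOR with the mask flips it to 0.
  11010010
^ 01000000
----------
  10010010

Answer: 10010010 (146)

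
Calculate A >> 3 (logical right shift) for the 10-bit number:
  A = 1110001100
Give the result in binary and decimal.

Logical shift right by 3: drop the bottom 3 bit(s), prepend 3 zero(s) on the left.
  1110001100  ->  keep [1110001], discard [100], prepend 000
= 0001110001

Answer: 0001110001 (113)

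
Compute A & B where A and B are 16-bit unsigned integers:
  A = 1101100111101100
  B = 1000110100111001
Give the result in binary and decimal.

Apply & to each column (1 only where both bits are 1):
  1101100111101100
& 1000110100111001
------------------
  1000100100101000

Answer: 1000100100101000 (35112)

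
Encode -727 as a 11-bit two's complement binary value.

1. Binary of +727:  01011010111
2. Invert bits:     10100101000
3. Add 1:           10100101001

Answer: 10100101001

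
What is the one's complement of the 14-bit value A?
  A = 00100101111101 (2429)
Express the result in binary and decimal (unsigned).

Flip each bit (0->1, 1->0):
  00100101111101
  11011010000010

Answer: 11011010000010 (13954)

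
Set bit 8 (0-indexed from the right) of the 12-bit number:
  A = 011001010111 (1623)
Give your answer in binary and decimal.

Mask = 1 << 8 = 000100000000
Bit 8 of A is 0, so OR-ing with the mask flips it to 1.
  011001010111
| 000100000000
--------------
  011101010111

Answer: 011101010111 (1879)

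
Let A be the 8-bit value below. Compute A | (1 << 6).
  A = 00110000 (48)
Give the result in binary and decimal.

Mask = 1 << 6 = 01000000
Bit 6 of A is 0, so OR-ing with the mask flips it to 1.
  00110000
| 01000000
----------
  01110000

Answer: 01110000 (112)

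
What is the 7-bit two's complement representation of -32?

1. Binary of +32:  0100000
2. Invert bits:     1011111
3. Add 1:           1100000

Answer: 1100000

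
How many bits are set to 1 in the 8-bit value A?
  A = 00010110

00010110
1-bits at positions (from bit 0 = LSB): 1, 2, 4
Count = 3

Answer: 3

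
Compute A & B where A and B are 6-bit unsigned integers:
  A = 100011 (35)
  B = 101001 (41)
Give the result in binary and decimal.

Apply & to each column (1 only where both bits are 1):
  100011
& 101001
--------
  100001

Answer: 100001 (33)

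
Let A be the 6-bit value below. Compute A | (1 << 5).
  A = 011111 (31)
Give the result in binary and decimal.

Mask = 1 << 5 = 100000
Bit 5 of A is 0, so OR-ing with the mask flips it to 1.
  011111
| 100000
--------
  111111

Answer: 111111 (63)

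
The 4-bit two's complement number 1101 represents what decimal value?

MSB is 1, so the value is negative. Find the magnitude:
1. Invert bits:  0010
2. Add 1:        0011  = 3
3. Apply sign:   -3

Answer: -3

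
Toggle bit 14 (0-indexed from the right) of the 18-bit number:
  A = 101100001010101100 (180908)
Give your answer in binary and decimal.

Mask = 1 << 14 = 000100000000000000
Bit 14 of A is 1; XOR with the mask flips it to 0.
  101100001010101100
^ 000100000000000000
--------------------
  101000001010101100

Answer: 101000001010101100 (164524)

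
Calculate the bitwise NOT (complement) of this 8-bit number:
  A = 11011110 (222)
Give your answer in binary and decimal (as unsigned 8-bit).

Flip each bit (0->1, 1->0):
  11011110
  00100001

Answer: 00100001 (33)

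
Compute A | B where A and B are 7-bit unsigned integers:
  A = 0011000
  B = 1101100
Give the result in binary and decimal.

Apply | to each column (1 where either bit is 1):
  0011000
| 1101100
---------
  1111100

Answer: 1111100 (124)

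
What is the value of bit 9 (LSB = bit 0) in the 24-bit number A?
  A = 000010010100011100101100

Bit 9 is the 10th from the right.
  000010010100011100101100
                ^
That bit is 1.

Answer: 1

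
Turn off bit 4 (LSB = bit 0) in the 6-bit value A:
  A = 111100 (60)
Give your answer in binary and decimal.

Mask = ~(1 << 4) = 101111
Bit 4 of A is 1, so AND-ing with the mask clears it to 0.
  111100
& 101111
--------
  101100

Answer: 101100 (44)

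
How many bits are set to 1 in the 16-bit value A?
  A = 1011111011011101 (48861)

1011111011011101
1-bits at positions (from bit 0 = LSB): 0, 2, 3, 4, 6, 7, 9, 10, 11, 12, 13, 15
Count = 12

Answer: 12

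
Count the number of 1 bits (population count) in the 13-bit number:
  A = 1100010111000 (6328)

1100010111000
1-bits at positions (from bit 0 = LSB): 3, 4, 5, 7, 11, 12
Count = 6

Answer: 6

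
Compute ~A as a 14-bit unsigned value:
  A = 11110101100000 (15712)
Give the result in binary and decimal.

Flip each bit (0->1, 1->0):
  11110101100000
  00001010011111

Answer: 00001010011111 (671)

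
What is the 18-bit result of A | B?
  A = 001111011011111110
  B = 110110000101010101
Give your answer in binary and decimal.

Apply | to each column (1 where either bit is 1):
  001111011011111110
| 110110000101010101
--------------------
  111111011111111111

Answer: 111111011111111111 (260095)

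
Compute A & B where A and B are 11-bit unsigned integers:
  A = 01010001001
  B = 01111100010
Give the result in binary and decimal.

Apply & to each column (1 only where both bits are 1):
  01010001001
& 01111100010
-------------
  01010000000

Answer: 01010000000 (640)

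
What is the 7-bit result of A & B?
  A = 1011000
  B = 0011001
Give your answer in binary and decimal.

Apply & to each column (1 only where both bits are 1):
  1011000
& 0011001
---------
  0011000

Answer: 0011000 (24)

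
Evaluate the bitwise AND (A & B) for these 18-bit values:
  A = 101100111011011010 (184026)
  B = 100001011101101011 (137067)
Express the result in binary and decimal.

Apply & to each column (1 only where both bits are 1):
  101100111011011010
& 100001011101101011
--------------------
  100000011001001010

Answer: 100000011001001010 (132682)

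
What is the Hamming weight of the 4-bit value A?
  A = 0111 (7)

0111
1-bits at positions (from bit 0 = LSB): 0, 1, 2
Count = 3

Answer: 3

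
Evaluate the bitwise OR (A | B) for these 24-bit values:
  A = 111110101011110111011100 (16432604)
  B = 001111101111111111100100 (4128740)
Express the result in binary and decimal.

Apply | to each column (1 where either bit is 1):
  111110101011110111011100
| 001111101111111111100100
--------------------------
  111111101111111111111100

Answer: 111111101111111111111100 (16711676)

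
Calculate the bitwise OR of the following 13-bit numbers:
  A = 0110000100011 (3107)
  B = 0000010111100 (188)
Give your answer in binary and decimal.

Apply | to each column (1 where either bit is 1):
  0110000100011
| 0000010111100
---------------
  0110010111111

Answer: 0110010111111 (3263)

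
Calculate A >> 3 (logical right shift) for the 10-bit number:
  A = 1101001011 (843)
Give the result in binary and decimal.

Logical shift right by 3: drop the bottom 3 bit(s), prepend 3 zero(s) on the left.
  1101001011  ->  keep [1101001], discard [011], prepend 000
= 0001101001

Answer: 0001101001 (105)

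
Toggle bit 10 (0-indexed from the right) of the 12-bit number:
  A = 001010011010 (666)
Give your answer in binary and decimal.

Mask = 1 << 10 = 010000000000
Bit 10 of A is 0; XOR with the mask flips it to 1.
  001010011010
^ 010000000000
--------------
  011010011010

Answer: 011010011010 (1690)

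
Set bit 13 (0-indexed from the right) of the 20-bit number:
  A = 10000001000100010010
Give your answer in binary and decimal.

Mask = 1 << 13 = 00000010000000000000
Bit 13 of A is 0, so OR-ing with the mask flips it to 1.
  10000001000100010010
| 00000010000000000000
----------------------
  10000011000100010010

Answer: 10000011000100010010 (536850)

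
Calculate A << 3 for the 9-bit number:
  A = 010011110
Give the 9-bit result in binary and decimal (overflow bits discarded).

Shift left by 3: drop the top 3 bit(s), append 3 zero(s) on the right.
  010011110  ->  discard [010], keep [011110], append 000
= 011110000

Answer: 011110000 (240)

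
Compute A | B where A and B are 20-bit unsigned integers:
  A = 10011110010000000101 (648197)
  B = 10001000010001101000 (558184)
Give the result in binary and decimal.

Apply | to each column (1 where either bit is 1):
  10011110010000000101
| 10001000010001101000
----------------------
  10011110010001101101

Answer: 10011110010001101101 (648301)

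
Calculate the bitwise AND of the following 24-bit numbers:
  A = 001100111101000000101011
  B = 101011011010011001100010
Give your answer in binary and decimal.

Apply & to each column (1 only where both bits are 1):
  001100111101000000101011
& 101011011010011001100010
--------------------------
  001000011000000000100010

Answer: 001000011000000000100010 (2195490)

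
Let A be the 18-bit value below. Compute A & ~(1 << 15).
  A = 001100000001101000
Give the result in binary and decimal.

Mask = ~(1 << 15) = 110111111111111111
Bit 15 of A is 1, so AND-ing with the mask clears it to 0.
  001100000001101000
& 110111111111111111
--------------------
  000100000001101000

Answer: 000100000001101000 (16488)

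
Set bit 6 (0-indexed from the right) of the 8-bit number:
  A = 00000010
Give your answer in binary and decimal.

Mask = 1 << 6 = 01000000
Bit 6 of A is 0, so OR-ing with the mask flips it to 1.
  00000010
| 01000000
----------
  01000010

Answer: 01000010 (66)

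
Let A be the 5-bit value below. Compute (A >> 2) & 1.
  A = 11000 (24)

Bit 2 is the 3rd from the right.
  11000
    ^
That bit is 0.

Answer: 0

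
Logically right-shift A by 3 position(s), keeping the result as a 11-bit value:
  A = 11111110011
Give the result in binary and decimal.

Logical shift right by 3: drop the bottom 3 bit(s), prepend 3 zero(s) on the left.
  11111110011  ->  keep [11111110], discard [011], prepend 000
= 00011111110

Answer: 00011111110 (254)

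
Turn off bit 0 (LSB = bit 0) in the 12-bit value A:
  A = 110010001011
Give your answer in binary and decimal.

Mask = ~(1 << 0) = 111111111110
Bit 0 of A is 1, so AND-ing with the mask clears it to 0.
  110010001011
& 111111111110
--------------
  110010001010

Answer: 110010001010 (3210)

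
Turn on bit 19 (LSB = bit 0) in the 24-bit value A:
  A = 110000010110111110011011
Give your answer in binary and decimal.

Mask = 1 << 19 = 000010000000000000000000
Bit 19 of A is 0, so OR-ing with the mask flips it to 1.
  110000010110111110011011
| 000010000000000000000000
--------------------------
  110010010110111110011011

Answer: 110010010110111110011011 (13201307)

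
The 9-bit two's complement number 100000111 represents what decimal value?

MSB is 1, so the value is negative. Find the magnitude:
1. Invert bits:  011111000
2. Add 1:        011111001  = 249
3. Apply sign:   -249

Answer: -249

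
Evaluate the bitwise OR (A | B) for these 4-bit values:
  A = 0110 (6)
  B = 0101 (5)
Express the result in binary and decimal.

Apply | to each column (1 where either bit is 1):
  0110
| 0101
------
  0111

Answer: 0111 (7)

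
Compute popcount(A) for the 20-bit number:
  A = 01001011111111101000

01001011111111101000
1-bits at positions (from bit 0 = LSB): 3, 5, 6, 7, 8, 9, 10, 11, 12, 13, 15, 18
Count = 12

Answer: 12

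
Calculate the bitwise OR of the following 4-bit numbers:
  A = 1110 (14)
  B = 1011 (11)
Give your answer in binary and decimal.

Apply | to each column (1 where either bit is 1):
  1110
| 1011
------
  1111

Answer: 1111 (15)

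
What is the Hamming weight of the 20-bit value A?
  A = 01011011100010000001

01011011100010000001
1-bits at positions (from bit 0 = LSB): 0, 7, 11, 12, 13, 15, 16, 18
Count = 8

Answer: 8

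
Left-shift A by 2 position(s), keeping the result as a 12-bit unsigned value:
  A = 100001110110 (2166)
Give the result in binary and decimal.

Shift left by 2: drop the top 2 bit(s), append 2 zero(s) on the right.
  100001110110  ->  discard [10], keep [0001110110], append 00
= 000111011000

Answer: 000111011000 (472)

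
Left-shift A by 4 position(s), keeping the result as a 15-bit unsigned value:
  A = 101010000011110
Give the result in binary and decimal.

Shift left by 4: drop the top 4 bit(s), append 4 zero(s) on the right.
  101010000011110  ->  discard [1010], keep [10000011110], append 0000
= 100000111100000

Answer: 100000111100000 (16864)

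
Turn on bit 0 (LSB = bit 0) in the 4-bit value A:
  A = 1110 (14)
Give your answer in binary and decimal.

Mask = 1 << 0 = 0001
Bit 0 of A is 0, so OR-ing with the mask flips it to 1.
  1110
| 0001
------
  1111

Answer: 1111 (15)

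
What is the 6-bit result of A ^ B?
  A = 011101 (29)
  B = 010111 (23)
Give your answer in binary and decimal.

Apply ^ to each column (1 where bits differ):
  011101
^ 010111
--------
  001010

Answer: 001010 (10)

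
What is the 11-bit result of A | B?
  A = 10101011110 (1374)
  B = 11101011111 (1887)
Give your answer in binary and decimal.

Apply | to each column (1 where either bit is 1):
  10101011110
| 11101011111
-------------
  11101011111

Answer: 11101011111 (1887)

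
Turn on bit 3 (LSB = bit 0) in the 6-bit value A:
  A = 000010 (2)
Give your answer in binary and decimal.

Mask = 1 << 3 = 001000
Bit 3 of A is 0, so OR-ing with the mask flips it to 1.
  000010
| 001000
--------
  001010

Answer: 001010 (10)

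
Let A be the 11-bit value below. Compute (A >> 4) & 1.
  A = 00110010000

Bit 4 is the 5th from the right.
  00110010000
        ^
That bit is 1.

Answer: 1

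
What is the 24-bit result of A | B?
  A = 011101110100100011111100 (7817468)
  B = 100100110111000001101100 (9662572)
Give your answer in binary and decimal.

Apply | to each column (1 where either bit is 1):
  011101110100100011111100
| 100100110111000001101100
--------------------------
  111101110111100011111100

Answer: 111101110111100011111100 (16218364)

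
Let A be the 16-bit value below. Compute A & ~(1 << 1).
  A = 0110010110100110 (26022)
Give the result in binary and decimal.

Mask = ~(1 << 1) = 1111111111111101
Bit 1 of A is 1, so AND-ing with the mask clears it to 0.
  0110010110100110
& 1111111111111101
------------------
  0110010110100100

Answer: 0110010110100100 (26020)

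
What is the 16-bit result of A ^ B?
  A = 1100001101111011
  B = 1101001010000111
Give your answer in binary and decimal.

Apply ^ to each column (1 where bits differ):
  1100001101111011
^ 1101001010000111
------------------
  0001000111111100

Answer: 0001000111111100 (4604)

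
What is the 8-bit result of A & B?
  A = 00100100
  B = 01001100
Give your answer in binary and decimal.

Apply & to each column (1 only where both bits are 1):
  00100100
& 01001100
----------
  00000100

Answer: 00000100 (4)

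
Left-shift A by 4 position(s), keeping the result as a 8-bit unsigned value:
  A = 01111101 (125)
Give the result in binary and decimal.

Shift left by 4: drop the top 4 bit(s), append 4 zero(s) on the right.
  01111101  ->  discard [0111], keep [1101], append 0000
= 11010000

Answer: 11010000 (208)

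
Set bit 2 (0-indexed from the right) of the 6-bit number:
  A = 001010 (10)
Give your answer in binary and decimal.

Mask = 1 << 2 = 000100
Bit 2 of A is 0, so OR-ing with the mask flips it to 1.
  001010
| 000100
--------
  001110

Answer: 001110 (14)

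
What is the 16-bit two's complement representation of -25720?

1. Binary of +25720:  0110010001111000
2. Invert bits:     1001101110000111
3. Add 1:           1001101110001000

Answer: 1001101110001000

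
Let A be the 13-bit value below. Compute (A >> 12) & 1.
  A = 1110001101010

Bit 12 is the 13th from the right.
  1110001101010
  ^
That bit is 1.

Answer: 1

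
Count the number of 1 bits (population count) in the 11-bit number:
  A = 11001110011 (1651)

11001110011
1-bits at positions (from bit 0 = LSB): 0, 1, 4, 5, 6, 9, 10
Count = 7

Answer: 7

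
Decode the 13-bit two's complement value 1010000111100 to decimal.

MSB is 1, so the value is negative. Find the magnitude:
1. Invert bits:  0101111000011
2. Add 1:        0101111000100  = 3012
3. Apply sign:   -3012

Answer: -3012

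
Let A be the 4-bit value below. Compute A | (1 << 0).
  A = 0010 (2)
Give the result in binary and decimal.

Mask = 1 << 0 = 0001
Bit 0 of A is 0, so OR-ing with the mask flips it to 1.
  0010
| 0001
------
  0011

Answer: 0011 (3)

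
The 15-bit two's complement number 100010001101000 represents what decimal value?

MSB is 1, so the value is negative. Find the magnitude:
1. Invert bits:  011101110010111
2. Add 1:        011101110011000  = 15256
3. Apply sign:   -15256

Answer: -15256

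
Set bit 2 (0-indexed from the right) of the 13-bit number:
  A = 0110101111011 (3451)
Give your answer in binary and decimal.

Mask = 1 << 2 = 0000000000100
Bit 2 of A is 0, so OR-ing with the mask flips it to 1.
  0110101111011
| 0000000000100
---------------
  0110101111111

Answer: 0110101111111 (3455)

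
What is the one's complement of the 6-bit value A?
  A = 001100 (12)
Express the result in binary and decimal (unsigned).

Flip each bit (0->1, 1->0):
  001100
  110011

Answer: 110011 (51)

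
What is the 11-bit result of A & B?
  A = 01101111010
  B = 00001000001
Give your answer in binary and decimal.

Apply & to each column (1 only where both bits are 1):
  01101111010
& 00001000001
-------------
  00001000000

Answer: 00001000000 (64)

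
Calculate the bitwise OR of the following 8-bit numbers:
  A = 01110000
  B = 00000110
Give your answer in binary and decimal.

Apply | to each column (1 where either bit is 1):
  01110000
| 00000110
----------
  01110110

Answer: 01110110 (118)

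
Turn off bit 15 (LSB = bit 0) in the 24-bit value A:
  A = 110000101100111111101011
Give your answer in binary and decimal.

Mask = ~(1 << 15) = 111111110111111111111111
Bit 15 of A is 1, so AND-ing with the mask clears it to 0.
  110000101100111111101011
& 111111110111111111111111
--------------------------
  110000100100111111101011

Answer: 110000100100111111101011 (12734443)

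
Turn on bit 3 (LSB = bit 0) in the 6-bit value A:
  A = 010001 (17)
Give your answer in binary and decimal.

Mask = 1 << 3 = 001000
Bit 3 of A is 0, so OR-ing with the mask flips it to 1.
  010001
| 001000
--------
  011001

Answer: 011001 (25)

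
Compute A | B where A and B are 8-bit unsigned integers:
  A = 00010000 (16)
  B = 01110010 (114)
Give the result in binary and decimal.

Apply | to each column (1 where either bit is 1):
  00010000
| 01110010
----------
  01110010

Answer: 01110010 (114)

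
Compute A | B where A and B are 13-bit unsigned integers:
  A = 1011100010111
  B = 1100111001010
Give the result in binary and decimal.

Apply | to each column (1 where either bit is 1):
  1011100010111
| 1100111001010
---------------
  1111111011111

Answer: 1111111011111 (8159)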